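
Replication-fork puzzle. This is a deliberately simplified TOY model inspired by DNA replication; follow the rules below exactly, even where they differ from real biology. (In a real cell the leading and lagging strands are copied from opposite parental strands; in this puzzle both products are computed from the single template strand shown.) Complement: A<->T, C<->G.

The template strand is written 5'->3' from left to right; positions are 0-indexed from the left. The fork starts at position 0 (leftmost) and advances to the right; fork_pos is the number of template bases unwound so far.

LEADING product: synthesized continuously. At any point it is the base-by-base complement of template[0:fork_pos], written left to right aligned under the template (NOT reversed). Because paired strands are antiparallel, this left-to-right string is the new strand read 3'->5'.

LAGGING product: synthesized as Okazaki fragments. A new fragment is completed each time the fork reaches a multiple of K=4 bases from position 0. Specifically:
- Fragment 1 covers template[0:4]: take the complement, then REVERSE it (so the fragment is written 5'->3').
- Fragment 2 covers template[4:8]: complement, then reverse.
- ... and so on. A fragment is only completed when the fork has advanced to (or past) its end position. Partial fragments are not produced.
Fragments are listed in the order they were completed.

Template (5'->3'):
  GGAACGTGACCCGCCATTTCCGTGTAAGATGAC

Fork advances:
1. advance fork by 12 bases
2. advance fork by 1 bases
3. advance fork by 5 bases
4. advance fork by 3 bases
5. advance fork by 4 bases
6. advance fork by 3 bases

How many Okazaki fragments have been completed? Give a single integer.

Step 1: advance 12 -> fork_pos = 0 + 12 = 12. Reached multiple(s) of 4: 4, 8, 12 -> fragments 1-3 completed (3 total).
Step 2: advance 1 -> fork_pos = 12 + 1 = 13. Next multiple of 4 is 16 (not reached); still 3 fragment(s).
Step 3: advance 5 -> fork_pos = 13 + 5 = 18. Reached multiple(s) of 4: 16 -> fragment 4 completed (4 total).
Step 4: advance 3 -> fork_pos = 18 + 3 = 21. Reached multiple(s) of 4: 20 -> fragment 5 completed (5 total).
Step 5: advance 4 -> fork_pos = 21 + 4 = 25. Reached multiple(s) of 4: 24 -> fragment 6 completed (6 total).
Step 6: advance 3 -> fork_pos = 25 + 3 = 28. Reached multiple(s) of 4: 28 -> fragment 7 completed (7 total).
Check: final fork_pos = 28; the multiples of 4 that are <= 28 are 4..28 -> 28 // 4 = 7 completed fragment(s).

Answer: 7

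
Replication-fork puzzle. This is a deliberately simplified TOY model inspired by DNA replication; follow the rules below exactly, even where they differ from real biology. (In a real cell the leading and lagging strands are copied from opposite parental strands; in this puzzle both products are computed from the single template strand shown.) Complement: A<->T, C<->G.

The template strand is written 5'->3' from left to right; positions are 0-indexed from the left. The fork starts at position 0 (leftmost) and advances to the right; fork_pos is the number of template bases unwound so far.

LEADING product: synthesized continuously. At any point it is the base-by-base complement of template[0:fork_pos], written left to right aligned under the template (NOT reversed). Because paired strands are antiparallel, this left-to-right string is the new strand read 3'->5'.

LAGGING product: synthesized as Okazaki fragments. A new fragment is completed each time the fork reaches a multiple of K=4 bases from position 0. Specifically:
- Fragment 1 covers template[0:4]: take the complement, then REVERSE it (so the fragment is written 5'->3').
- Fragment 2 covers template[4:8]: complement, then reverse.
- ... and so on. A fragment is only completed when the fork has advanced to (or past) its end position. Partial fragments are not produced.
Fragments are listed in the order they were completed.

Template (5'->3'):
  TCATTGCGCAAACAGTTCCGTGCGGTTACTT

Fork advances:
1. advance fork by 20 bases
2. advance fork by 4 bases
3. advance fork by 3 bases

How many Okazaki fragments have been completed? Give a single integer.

Step 1: advance 20 -> fork_pos = 0 + 20 = 20. Reached multiple(s) of 4: 4, 8, 12, 16, 20 -> fragments 1-5 completed (5 total).
Step 2: advance 4 -> fork_pos = 20 + 4 = 24. Reached multiple(s) of 4: 24 -> fragment 6 completed (6 total).
Step 3: advance 3 -> fork_pos = 24 + 3 = 27. Next multiple of 4 is 28 (not reached); still 6 fragment(s).
Check: final fork_pos = 27; the multiples of 4 that are <= 27 are 4..24 -> 27 // 4 = 6 completed fragment(s).

Answer: 6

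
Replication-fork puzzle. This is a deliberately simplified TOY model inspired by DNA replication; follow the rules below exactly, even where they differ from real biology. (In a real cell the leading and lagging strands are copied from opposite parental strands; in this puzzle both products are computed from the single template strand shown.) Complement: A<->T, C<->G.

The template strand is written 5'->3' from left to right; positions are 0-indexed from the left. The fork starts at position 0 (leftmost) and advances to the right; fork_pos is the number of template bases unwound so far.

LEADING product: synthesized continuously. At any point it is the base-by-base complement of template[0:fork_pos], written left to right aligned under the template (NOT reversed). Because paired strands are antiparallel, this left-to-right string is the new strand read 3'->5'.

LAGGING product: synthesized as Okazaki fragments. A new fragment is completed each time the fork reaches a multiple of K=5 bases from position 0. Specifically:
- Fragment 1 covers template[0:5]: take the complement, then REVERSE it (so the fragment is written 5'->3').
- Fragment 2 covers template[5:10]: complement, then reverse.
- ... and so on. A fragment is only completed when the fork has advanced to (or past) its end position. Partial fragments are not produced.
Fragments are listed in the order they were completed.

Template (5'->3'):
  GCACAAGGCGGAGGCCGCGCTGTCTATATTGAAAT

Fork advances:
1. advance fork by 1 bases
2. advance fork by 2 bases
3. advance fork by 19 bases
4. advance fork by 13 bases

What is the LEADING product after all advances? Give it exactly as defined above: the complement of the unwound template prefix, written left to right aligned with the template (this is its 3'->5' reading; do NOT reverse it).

Answer: CGTGTTCCGCCTCCGGCGCGACAGATATAACTTTA

Derivation:
Step 1: advance 1 -> fork_pos = 0 + 1 = 1.
Step 2: advance 2 -> fork_pos = 1 + 2 = 3.
Step 3: advance 19 -> fork_pos = 3 + 19 = 22.
Step 4: advance 13 -> fork_pos = 22 + 13 = 35.
Unwound prefix: template[0:35] = GCACAAGGCGGAGGCCGCGCTGTCTATATTGAAAT
Complement it base by base (A<->T, C<->G), keeping left-to-right order:
  [0:5] GCACA -> CGTGT
  [5:10] AGGCG -> TCCGC
  [10:15] GAGGC -> CTCCG
  [15:20] CGCGC -> GCGCG
  [20:25] TGTCT -> ACAGA
  [25:30] ATATT -> TATAA
  [30:35] GAAAT -> CTTTA
Concatenate: CGTGTTCCGCCTCCGGCGCGACAGATATAACTTTA (length 35; written aligned with the template, i.e. 3'->5').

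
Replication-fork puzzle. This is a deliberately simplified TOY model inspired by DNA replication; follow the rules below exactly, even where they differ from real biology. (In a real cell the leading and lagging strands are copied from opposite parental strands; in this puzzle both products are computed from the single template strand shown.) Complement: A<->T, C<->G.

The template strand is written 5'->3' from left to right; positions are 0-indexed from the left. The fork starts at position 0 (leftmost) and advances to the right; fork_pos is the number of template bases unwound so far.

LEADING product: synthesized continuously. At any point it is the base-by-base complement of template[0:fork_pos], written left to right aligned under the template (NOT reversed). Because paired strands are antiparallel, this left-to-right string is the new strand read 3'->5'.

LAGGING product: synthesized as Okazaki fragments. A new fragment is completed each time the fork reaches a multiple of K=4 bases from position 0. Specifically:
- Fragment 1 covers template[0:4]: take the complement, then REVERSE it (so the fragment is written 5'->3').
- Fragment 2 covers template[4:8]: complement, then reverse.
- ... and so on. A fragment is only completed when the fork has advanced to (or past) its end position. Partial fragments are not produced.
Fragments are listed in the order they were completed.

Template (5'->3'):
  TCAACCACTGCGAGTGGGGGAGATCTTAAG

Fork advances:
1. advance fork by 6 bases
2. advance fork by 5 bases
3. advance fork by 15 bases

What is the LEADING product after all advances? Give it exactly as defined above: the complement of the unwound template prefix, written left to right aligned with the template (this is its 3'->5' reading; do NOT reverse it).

Answer: AGTTGGTGACGCTCACCCCCTCTAGA

Derivation:
Step 1: advance 6 -> fork_pos = 0 + 6 = 6.
Step 2: advance 5 -> fork_pos = 6 + 5 = 11.
Step 3: advance 15 -> fork_pos = 11 + 15 = 26.
Unwound prefix: template[0:26] = TCAACCACTGCGAGTGGGGGAGATCT
Complement it base by base (A<->T, C<->G), keeping left-to-right order:
  [0:5] TCAAC -> AGTTG
  [5:10] CACTG -> GTGAC
  [10:15] CGAGT -> GCTCA
  [15:20] GGGGG -> CCCCC
  [20:25] AGATC -> TCTAG
  [25:26] T -> A
Concatenate: AGTTGGTGACGCTCACCCCCTCTAGA (length 26; written aligned with the template, i.e. 3'->5').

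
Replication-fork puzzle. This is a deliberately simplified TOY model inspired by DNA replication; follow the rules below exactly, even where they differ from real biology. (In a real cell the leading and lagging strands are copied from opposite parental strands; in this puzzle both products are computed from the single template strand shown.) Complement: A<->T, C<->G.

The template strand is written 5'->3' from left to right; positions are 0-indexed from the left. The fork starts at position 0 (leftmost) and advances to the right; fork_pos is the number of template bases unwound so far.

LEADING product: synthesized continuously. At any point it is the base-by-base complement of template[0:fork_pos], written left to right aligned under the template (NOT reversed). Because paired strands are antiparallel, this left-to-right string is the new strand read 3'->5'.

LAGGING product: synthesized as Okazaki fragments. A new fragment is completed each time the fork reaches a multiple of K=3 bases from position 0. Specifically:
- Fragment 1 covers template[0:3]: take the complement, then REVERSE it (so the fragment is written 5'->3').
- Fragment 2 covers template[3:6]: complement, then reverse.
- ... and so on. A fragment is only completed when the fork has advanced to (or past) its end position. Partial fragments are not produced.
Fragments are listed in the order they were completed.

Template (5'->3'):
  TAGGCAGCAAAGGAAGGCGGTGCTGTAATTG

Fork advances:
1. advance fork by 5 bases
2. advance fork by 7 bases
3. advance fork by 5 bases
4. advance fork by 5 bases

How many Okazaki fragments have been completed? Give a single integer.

Answer: 7

Derivation:
Step 1: advance 5 -> fork_pos = 0 + 5 = 5. Reached multiple(s) of 3: 3 -> fragment 1 completed (1 total).
Step 2: advance 7 -> fork_pos = 5 + 7 = 12. Reached multiple(s) of 3: 6, 9, 12 -> fragments 2-4 completed (4 total).
Step 3: advance 5 -> fork_pos = 12 + 5 = 17. Reached multiple(s) of 3: 15 -> fragment 5 completed (5 total).
Step 4: advance 5 -> fork_pos = 17 + 5 = 22. Reached multiple(s) of 3: 18, 21 -> fragments 6-7 completed (7 total).
Check: final fork_pos = 22; the multiples of 3 that are <= 22 are 3..21 -> 22 // 3 = 7 completed fragment(s).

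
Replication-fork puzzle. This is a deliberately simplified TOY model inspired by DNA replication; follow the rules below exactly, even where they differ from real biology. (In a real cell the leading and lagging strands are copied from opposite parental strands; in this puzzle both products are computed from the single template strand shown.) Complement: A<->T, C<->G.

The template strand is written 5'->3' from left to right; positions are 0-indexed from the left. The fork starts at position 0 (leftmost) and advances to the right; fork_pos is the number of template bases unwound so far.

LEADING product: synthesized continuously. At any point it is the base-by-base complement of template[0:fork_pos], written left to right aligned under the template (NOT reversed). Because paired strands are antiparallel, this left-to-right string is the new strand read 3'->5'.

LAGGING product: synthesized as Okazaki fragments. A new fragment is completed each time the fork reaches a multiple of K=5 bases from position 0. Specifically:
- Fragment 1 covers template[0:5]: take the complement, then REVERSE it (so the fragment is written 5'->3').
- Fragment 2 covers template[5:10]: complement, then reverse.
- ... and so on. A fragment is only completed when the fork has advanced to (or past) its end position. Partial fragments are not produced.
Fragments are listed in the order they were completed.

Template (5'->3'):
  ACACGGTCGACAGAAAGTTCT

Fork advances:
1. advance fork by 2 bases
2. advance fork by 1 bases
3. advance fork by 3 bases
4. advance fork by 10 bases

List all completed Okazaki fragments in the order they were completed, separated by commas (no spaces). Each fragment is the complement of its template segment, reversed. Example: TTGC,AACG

Answer: CGTGT,TCGAC,TTCTG

Derivation:
Step 1: advance 2 -> fork_pos = 0 + 2 = 2. Next multiple of 5 is 5 (not reached); still 0 fragment(s).
Step 2: advance 1 -> fork_pos = 2 + 1 = 3. Next multiple of 5 is 5 (not reached); still 0 fragment(s).
Step 3: advance 3 -> fork_pos = 3 + 3 = 6. Reached multiple(s) of 5: 5 -> fragment 1 completed (1 total).
Step 4: advance 10 -> fork_pos = 6 + 10 = 16. Reached multiple(s) of 5: 10, 15 -> fragments 2-3 completed (3 total).
Final fork_pos = 16, so 3 fragment(s) are complete. Build each: template segment -> complement -> reverse.
Fragment 1: template[0:5] = ACACG -> complement TGTGC -> reversed CGTGT
Fragment 2: template[5:10] = GTCGA -> complement CAGCT -> reversed TCGAC
Fragment 3: template[10:15] = CAGAA -> complement GTCTT -> reversed TTCTG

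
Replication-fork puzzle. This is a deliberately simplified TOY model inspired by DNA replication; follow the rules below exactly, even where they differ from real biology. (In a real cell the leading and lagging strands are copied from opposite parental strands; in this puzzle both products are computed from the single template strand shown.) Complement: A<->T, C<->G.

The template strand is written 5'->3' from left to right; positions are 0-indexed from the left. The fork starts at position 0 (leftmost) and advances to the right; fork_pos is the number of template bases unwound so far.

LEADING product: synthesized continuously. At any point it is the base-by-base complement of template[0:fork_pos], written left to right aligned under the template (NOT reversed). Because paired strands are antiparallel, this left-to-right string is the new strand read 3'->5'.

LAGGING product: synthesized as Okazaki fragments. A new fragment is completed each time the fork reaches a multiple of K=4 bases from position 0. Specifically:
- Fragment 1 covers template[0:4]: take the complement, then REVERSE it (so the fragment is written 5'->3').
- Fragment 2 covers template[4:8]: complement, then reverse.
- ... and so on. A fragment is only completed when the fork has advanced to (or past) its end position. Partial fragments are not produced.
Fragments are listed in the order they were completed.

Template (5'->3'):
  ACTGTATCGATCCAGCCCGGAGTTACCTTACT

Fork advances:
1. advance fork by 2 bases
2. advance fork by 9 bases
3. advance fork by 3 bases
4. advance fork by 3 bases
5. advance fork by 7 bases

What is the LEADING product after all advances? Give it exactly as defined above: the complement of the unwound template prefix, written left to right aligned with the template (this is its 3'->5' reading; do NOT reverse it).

Step 1: advance 2 -> fork_pos = 0 + 2 = 2.
Step 2: advance 9 -> fork_pos = 2 + 9 = 11.
Step 3: advance 3 -> fork_pos = 11 + 3 = 14.
Step 4: advance 3 -> fork_pos = 14 + 3 = 17.
Step 5: advance 7 -> fork_pos = 17 + 7 = 24.
Unwound prefix: template[0:24] = ACTGTATCGATCCAGCCCGGAGTT
Complement it base by base (A<->T, C<->G), keeping left-to-right order:
  [0:5] ACTGT -> TGACA
  [5:10] ATCGA -> TAGCT
  [10:15] TCCAG -> AGGTC
  [15:20] CCCGG -> GGGCC
  [20:24] AGTT -> TCAA
Concatenate: TGACATAGCTAGGTCGGGCCTCAA (length 24; written aligned with the template, i.e. 3'->5').

Answer: TGACATAGCTAGGTCGGGCCTCAA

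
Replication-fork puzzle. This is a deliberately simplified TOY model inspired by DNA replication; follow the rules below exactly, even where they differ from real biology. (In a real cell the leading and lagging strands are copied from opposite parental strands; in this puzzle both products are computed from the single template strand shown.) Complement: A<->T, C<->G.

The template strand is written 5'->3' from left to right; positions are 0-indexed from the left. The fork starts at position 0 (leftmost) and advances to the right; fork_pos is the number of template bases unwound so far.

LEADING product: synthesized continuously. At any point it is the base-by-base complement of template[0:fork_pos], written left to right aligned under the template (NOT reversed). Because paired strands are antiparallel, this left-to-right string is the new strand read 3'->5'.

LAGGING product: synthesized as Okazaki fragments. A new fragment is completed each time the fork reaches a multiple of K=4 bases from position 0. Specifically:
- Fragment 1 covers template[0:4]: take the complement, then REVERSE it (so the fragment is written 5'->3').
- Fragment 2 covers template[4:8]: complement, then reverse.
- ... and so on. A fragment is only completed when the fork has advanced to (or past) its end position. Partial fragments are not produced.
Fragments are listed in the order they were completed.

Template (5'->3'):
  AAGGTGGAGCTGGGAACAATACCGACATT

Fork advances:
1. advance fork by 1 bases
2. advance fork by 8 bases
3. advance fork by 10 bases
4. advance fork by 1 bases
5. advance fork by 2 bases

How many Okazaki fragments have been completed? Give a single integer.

Step 1: advance 1 -> fork_pos = 0 + 1 = 1. Next multiple of 4 is 4 (not reached); still 0 fragment(s).
Step 2: advance 8 -> fork_pos = 1 + 8 = 9. Reached multiple(s) of 4: 4, 8 -> fragments 1-2 completed (2 total).
Step 3: advance 10 -> fork_pos = 9 + 10 = 19. Reached multiple(s) of 4: 12, 16 -> fragments 3-4 completed (4 total).
Step 4: advance 1 -> fork_pos = 19 + 1 = 20. Reached multiple(s) of 4: 20 -> fragment 5 completed (5 total).
Step 5: advance 2 -> fork_pos = 20 + 2 = 22. Next multiple of 4 is 24 (not reached); still 5 fragment(s).
Check: final fork_pos = 22; the multiples of 4 that are <= 22 are 4..20 -> 22 // 4 = 5 completed fragment(s).

Answer: 5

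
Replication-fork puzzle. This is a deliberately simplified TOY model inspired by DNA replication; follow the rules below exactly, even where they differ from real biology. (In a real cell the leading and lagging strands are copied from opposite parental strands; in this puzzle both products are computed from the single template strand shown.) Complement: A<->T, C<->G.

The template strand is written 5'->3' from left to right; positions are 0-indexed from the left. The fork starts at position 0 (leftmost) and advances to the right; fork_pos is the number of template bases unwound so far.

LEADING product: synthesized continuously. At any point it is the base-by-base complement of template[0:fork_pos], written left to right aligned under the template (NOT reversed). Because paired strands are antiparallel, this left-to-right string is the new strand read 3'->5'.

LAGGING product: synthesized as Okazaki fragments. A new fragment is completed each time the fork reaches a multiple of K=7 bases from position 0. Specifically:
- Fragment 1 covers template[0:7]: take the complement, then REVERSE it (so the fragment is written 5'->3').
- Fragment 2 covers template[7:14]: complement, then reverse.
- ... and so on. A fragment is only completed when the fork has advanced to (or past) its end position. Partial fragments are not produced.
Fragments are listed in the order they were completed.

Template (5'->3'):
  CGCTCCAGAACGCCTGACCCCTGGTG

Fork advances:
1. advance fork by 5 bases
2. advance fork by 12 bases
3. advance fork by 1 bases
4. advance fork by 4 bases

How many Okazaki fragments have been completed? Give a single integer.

Answer: 3

Derivation:
Step 1: advance 5 -> fork_pos = 0 + 5 = 5. Next multiple of 7 is 7 (not reached); still 0 fragment(s).
Step 2: advance 12 -> fork_pos = 5 + 12 = 17. Reached multiple(s) of 7: 7, 14 -> fragments 1-2 completed (2 total).
Step 3: advance 1 -> fork_pos = 17 + 1 = 18. Next multiple of 7 is 21 (not reached); still 2 fragment(s).
Step 4: advance 4 -> fork_pos = 18 + 4 = 22. Reached multiple(s) of 7: 21 -> fragment 3 completed (3 total).
Check: final fork_pos = 22; the multiples of 7 that are <= 22 are 7..21 -> 22 // 7 = 3 completed fragment(s).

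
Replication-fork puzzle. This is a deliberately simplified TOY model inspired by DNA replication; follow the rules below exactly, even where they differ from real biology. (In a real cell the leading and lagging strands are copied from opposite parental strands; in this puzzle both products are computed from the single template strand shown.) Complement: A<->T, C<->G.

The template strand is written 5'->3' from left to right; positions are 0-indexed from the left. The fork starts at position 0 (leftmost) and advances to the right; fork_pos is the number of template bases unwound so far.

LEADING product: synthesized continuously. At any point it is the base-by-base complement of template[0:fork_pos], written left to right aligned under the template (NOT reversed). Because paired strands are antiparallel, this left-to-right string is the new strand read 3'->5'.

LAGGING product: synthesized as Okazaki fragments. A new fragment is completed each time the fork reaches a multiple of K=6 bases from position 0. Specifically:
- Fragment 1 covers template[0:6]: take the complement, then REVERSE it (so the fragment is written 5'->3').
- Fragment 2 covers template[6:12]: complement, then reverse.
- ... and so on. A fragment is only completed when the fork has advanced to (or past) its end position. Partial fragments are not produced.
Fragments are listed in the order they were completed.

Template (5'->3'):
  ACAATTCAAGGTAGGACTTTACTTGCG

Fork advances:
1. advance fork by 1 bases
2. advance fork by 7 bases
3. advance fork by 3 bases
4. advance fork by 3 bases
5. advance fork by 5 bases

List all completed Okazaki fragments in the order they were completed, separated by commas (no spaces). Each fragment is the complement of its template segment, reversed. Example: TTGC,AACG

Step 1: advance 1 -> fork_pos = 0 + 1 = 1. Next multiple of 6 is 6 (not reached); still 0 fragment(s).
Step 2: advance 7 -> fork_pos = 1 + 7 = 8. Reached multiple(s) of 6: 6 -> fragment 1 completed (1 total).
Step 3: advance 3 -> fork_pos = 8 + 3 = 11. Next multiple of 6 is 12 (not reached); still 1 fragment(s).
Step 4: advance 3 -> fork_pos = 11 + 3 = 14. Reached multiple(s) of 6: 12 -> fragment 2 completed (2 total).
Step 5: advance 5 -> fork_pos = 14 + 5 = 19. Reached multiple(s) of 6: 18 -> fragment 3 completed (3 total).
Final fork_pos = 19, so 3 fragment(s) are complete. Build each: template segment -> complement -> reverse.
Fragment 1: template[0:6] = ACAATT -> complement TGTTAA -> reversed AATTGT
Fragment 2: template[6:12] = CAAGGT -> complement GTTCCA -> reversed ACCTTG
Fragment 3: template[12:18] = AGGACT -> complement TCCTGA -> reversed AGTCCT

Answer: AATTGT,ACCTTG,AGTCCT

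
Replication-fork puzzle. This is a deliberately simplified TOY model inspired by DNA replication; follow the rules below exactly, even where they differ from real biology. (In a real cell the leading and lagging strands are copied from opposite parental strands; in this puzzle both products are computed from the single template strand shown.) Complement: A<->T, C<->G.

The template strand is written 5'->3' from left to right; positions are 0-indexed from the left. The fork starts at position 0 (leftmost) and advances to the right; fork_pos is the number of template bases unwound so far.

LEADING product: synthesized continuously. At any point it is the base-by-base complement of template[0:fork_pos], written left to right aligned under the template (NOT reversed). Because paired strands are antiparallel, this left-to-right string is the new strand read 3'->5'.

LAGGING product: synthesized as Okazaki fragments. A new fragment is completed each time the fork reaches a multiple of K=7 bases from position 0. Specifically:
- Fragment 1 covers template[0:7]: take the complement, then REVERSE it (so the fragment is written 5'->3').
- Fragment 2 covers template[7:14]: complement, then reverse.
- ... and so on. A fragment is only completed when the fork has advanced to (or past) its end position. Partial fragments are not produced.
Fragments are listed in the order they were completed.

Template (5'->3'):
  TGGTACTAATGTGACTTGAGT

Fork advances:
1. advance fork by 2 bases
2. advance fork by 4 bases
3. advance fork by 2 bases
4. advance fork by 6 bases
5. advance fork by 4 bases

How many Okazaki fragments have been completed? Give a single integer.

Answer: 2

Derivation:
Step 1: advance 2 -> fork_pos = 0 + 2 = 2. Next multiple of 7 is 7 (not reached); still 0 fragment(s).
Step 2: advance 4 -> fork_pos = 2 + 4 = 6. Next multiple of 7 is 7 (not reached); still 0 fragment(s).
Step 3: advance 2 -> fork_pos = 6 + 2 = 8. Reached multiple(s) of 7: 7 -> fragment 1 completed (1 total).
Step 4: advance 6 -> fork_pos = 8 + 6 = 14. Reached multiple(s) of 7: 14 -> fragment 2 completed (2 total).
Step 5: advance 4 -> fork_pos = 14 + 4 = 18. Next multiple of 7 is 21 (not reached); still 2 fragment(s).
Check: final fork_pos = 18; the multiples of 7 that are <= 18 are 7..14 -> 18 // 7 = 2 completed fragment(s).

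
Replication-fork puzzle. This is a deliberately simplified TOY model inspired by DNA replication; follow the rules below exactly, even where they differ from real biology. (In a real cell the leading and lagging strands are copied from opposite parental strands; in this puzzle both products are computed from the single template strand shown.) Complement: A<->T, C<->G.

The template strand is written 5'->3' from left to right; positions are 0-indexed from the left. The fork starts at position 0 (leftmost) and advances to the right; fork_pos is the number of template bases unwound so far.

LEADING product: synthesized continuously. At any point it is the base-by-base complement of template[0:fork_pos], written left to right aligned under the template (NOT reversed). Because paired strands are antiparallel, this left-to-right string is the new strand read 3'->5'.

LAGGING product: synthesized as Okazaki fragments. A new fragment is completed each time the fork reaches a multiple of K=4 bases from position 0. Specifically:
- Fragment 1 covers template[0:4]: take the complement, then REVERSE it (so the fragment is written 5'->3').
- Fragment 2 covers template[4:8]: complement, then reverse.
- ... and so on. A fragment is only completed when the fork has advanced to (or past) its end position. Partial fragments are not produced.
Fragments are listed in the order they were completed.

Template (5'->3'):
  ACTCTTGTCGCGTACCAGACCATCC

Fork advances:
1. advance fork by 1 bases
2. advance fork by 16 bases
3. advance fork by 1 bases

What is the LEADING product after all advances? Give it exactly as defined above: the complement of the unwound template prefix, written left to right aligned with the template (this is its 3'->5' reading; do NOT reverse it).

Answer: TGAGAACAGCGCATGGTC

Derivation:
Step 1: advance 1 -> fork_pos = 0 + 1 = 1.
Step 2: advance 16 -> fork_pos = 1 + 16 = 17.
Step 3: advance 1 -> fork_pos = 17 + 1 = 18.
Unwound prefix: template[0:18] = ACTCTTGTCGCGTACCAG
Complement it base by base (A<->T, C<->G), keeping left-to-right order:
  [0:5] ACTCT -> TGAGA
  [5:10] TGTCG -> ACAGC
  [10:15] CGTAC -> GCATG
  [15:18] CAG -> GTC
Concatenate: TGAGAACAGCGCATGGTC (length 18; written aligned with the template, i.e. 3'->5').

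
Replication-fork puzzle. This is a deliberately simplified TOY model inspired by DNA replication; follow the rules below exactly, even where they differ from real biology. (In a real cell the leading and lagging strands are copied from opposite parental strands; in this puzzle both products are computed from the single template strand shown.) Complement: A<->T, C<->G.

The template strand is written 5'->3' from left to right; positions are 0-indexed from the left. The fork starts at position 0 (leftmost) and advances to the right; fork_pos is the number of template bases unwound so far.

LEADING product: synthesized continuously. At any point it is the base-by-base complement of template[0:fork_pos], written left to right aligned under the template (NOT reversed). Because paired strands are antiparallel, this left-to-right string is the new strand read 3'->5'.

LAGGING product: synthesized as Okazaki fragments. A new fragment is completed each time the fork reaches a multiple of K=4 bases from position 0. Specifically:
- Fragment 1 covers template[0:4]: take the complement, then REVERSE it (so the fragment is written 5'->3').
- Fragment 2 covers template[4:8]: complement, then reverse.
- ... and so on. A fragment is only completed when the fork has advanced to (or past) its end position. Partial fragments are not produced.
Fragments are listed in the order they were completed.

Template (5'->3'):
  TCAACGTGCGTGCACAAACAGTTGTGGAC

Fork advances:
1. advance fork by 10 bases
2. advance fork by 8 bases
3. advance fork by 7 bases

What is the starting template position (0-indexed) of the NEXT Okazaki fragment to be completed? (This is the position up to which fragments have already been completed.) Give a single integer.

Answer: 24

Derivation:
Step 1: advance 10 -> fork_pos = 0 + 10 = 10. Reached multiple(s) of 4: 4, 8 -> fragments 1-2 completed (2 total).
Step 2: advance 8 -> fork_pos = 10 + 8 = 18. Reached multiple(s) of 4: 12, 16 -> fragments 3-4 completed (4 total).
Step 3: advance 7 -> fork_pos = 18 + 7 = 25. Reached multiple(s) of 4: 20, 24 -> fragments 5-6 completed (6 total).
6 fragment(s) completed, covering template[0:24] (6 x 4 = 24). The next fragment, fragment 7, covers template[24:28], so it starts at position 24.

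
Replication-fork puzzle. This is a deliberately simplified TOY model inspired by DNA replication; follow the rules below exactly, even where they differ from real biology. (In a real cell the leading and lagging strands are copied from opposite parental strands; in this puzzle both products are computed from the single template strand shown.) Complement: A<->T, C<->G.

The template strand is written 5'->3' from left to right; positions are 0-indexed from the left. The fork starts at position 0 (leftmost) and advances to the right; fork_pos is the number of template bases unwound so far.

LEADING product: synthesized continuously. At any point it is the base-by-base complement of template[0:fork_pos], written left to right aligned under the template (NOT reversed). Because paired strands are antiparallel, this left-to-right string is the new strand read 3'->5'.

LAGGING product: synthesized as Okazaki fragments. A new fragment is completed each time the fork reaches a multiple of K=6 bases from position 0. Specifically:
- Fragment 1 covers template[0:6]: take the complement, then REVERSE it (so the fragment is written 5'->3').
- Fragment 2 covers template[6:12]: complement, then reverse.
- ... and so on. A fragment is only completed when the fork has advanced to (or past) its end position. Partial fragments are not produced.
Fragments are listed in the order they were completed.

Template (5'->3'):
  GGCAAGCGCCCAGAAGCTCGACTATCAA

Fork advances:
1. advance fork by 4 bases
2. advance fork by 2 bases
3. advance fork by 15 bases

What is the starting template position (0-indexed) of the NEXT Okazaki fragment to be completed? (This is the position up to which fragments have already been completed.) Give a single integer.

Step 1: advance 4 -> fork_pos = 0 + 4 = 4. Next multiple of 6 is 6 (not reached); still 0 fragment(s).
Step 2: advance 2 -> fork_pos = 4 + 2 = 6. Reached multiple(s) of 6: 6 -> fragment 1 completed (1 total).
Step 3: advance 15 -> fork_pos = 6 + 15 = 21. Reached multiple(s) of 6: 12, 18 -> fragments 2-3 completed (3 total).
3 fragment(s) completed, covering template[0:18] (3 x 6 = 18). The next fragment, fragment 4, covers template[18:24], so it starts at position 18.

Answer: 18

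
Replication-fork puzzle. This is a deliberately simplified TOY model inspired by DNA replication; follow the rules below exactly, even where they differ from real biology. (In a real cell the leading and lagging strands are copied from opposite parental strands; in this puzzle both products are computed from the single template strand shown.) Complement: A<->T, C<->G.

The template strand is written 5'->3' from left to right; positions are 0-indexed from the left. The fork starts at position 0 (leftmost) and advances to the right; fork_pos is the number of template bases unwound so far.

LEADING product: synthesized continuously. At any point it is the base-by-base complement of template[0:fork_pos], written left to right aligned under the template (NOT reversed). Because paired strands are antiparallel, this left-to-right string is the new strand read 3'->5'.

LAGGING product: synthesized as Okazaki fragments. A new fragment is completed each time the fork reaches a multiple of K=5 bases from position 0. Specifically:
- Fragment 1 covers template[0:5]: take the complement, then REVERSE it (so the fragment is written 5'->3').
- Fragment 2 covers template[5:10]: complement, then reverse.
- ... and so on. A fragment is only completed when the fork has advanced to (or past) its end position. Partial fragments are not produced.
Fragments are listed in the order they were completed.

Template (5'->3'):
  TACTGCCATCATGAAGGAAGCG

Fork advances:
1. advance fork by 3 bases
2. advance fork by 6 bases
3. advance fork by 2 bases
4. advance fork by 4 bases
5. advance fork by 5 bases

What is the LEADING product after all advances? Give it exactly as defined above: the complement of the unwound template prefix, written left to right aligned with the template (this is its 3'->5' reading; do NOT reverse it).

Answer: ATGACGGTAGTACTTCCTTC

Derivation:
Step 1: advance 3 -> fork_pos = 0 + 3 = 3.
Step 2: advance 6 -> fork_pos = 3 + 6 = 9.
Step 3: advance 2 -> fork_pos = 9 + 2 = 11.
Step 4: advance 4 -> fork_pos = 11 + 4 = 15.
Step 5: advance 5 -> fork_pos = 15 + 5 = 20.
Unwound prefix: template[0:20] = TACTGCCATCATGAAGGAAG
Complement it base by base (A<->T, C<->G), keeping left-to-right order:
  [0:5] TACTG -> ATGAC
  [5:10] CCATC -> GGTAG
  [10:15] ATGAA -> TACTT
  [15:20] GGAAG -> CCTTC
Concatenate: ATGACGGTAGTACTTCCTTC (length 20; written aligned with the template, i.e. 3'->5').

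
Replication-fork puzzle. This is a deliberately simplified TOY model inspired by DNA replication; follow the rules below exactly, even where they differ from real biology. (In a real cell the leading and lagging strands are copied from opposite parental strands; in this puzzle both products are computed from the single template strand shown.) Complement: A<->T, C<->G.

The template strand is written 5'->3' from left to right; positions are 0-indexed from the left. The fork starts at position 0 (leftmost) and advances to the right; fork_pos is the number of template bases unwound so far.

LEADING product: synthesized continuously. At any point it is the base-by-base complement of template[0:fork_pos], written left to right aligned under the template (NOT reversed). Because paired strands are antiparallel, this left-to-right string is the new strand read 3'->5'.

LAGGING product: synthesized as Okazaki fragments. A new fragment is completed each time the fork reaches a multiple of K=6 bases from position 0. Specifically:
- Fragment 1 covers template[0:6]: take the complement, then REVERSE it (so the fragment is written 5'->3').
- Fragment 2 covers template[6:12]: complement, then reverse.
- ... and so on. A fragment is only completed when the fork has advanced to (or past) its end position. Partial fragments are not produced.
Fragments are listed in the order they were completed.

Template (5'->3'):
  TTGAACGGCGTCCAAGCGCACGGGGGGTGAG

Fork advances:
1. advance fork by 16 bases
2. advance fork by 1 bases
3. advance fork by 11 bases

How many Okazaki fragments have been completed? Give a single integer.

Step 1: advance 16 -> fork_pos = 0 + 16 = 16. Reached multiple(s) of 6: 6, 12 -> fragments 1-2 completed (2 total).
Step 2: advance 1 -> fork_pos = 16 + 1 = 17. Next multiple of 6 is 18 (not reached); still 2 fragment(s).
Step 3: advance 11 -> fork_pos = 17 + 11 = 28. Reached multiple(s) of 6: 18, 24 -> fragments 3-4 completed (4 total).
Check: final fork_pos = 28; the multiples of 6 that are <= 28 are 6..24 -> 28 // 6 = 4 completed fragment(s).

Answer: 4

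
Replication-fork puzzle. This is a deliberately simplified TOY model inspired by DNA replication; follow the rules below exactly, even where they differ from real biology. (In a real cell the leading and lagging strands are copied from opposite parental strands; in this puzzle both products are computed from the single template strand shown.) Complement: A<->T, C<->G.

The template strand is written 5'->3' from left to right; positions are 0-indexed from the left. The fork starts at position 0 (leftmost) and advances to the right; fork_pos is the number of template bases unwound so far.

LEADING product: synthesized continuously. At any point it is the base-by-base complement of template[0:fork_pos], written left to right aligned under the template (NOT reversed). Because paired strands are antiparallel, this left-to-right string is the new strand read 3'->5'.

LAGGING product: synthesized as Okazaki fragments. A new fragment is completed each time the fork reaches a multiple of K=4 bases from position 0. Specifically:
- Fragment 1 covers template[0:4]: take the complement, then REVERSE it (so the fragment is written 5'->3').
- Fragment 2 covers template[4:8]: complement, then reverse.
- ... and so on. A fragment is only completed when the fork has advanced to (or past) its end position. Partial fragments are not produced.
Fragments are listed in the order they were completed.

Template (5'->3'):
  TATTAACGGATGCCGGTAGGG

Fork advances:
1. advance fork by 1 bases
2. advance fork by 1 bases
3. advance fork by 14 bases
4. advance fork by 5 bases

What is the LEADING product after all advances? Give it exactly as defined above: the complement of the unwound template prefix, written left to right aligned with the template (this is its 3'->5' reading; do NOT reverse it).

Answer: ATAATTGCCTACGGCCATCCC

Derivation:
Step 1: advance 1 -> fork_pos = 0 + 1 = 1.
Step 2: advance 1 -> fork_pos = 1 + 1 = 2.
Step 3: advance 14 -> fork_pos = 2 + 14 = 16.
Step 4: advance 5 -> fork_pos = 16 + 5 = 21.
Unwound prefix: template[0:21] = TATTAACGGATGCCGGTAGGG
Complement it base by base (A<->T, C<->G), keeping left-to-right order:
  [0:5] TATTA -> ATAAT
  [5:10] ACGGA -> TGCCT
  [10:15] TGCCG -> ACGGC
  [15:20] GTAGG -> CATCC
  [20:21] G -> C
Concatenate: ATAATTGCCTACGGCCATCCC (length 21; written aligned with the template, i.e. 3'->5').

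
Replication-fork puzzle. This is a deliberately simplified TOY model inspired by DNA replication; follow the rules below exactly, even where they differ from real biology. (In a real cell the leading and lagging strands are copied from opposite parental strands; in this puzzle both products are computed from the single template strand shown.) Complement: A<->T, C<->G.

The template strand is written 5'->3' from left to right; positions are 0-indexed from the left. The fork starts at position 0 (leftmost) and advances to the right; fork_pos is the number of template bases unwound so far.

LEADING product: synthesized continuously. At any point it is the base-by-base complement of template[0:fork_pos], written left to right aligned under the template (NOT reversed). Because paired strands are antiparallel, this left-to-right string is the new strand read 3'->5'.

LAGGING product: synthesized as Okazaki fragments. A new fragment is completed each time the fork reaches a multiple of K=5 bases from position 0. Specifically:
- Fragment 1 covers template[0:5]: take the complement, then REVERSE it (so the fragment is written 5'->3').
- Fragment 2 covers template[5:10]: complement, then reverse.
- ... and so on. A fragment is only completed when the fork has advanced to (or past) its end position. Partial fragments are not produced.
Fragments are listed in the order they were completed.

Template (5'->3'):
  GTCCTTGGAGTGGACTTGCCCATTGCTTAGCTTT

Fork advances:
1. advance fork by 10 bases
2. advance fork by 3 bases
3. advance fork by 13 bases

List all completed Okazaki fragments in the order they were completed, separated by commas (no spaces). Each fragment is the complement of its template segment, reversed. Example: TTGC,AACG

Answer: AGGAC,CTCCA,GTCCA,GGCAA,CAATG

Derivation:
Step 1: advance 10 -> fork_pos = 0 + 10 = 10. Reached multiple(s) of 5: 5, 10 -> fragments 1-2 completed (2 total).
Step 2: advance 3 -> fork_pos = 10 + 3 = 13. Next multiple of 5 is 15 (not reached); still 2 fragment(s).
Step 3: advance 13 -> fork_pos = 13 + 13 = 26. Reached multiple(s) of 5: 15, 20, 25 -> fragments 3-5 completed (5 total).
Final fork_pos = 26, so 5 fragment(s) are complete. Build each: template segment -> complement -> reverse.
Fragment 1: template[0:5] = GTCCT -> complement CAGGA -> reversed AGGAC
Fragment 2: template[5:10] = TGGAG -> complement ACCTC -> reversed CTCCA
Fragment 3: template[10:15] = TGGAC -> complement ACCTG -> reversed GTCCA
Fragment 4: template[15:20] = TTGCC -> complement AACGG -> reversed GGCAA
Fragment 5: template[20:25] = CATTG -> complement GTAAC -> reversed CAATG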